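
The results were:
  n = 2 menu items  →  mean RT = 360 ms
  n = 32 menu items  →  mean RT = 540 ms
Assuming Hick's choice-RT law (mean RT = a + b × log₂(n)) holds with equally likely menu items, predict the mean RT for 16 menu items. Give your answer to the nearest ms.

495 ms

Solve the two-equation system in a and b:
  b = (540 − 360) / (log₂ 32 − log₂ 2) = 180 / (5 − 1) = 45 ms/bit
  a = 360 − 45 × 1 = 315 ms
Then RT(16) = 315 + 45 × log₂ 16 = 315 + 45 × 4 ≈ 495.000 ms.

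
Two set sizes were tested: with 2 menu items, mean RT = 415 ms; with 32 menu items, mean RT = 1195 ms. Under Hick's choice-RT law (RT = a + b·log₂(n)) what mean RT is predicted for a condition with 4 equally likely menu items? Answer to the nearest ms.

RT is linear in log₂ n, so two points fix the line:
  b = (1195 − 415) / (log₂ 32 − log₂ 2) = 780 / (5 − 1) = 195 ms/bit
  a = 415 − 195 × 1 = 220 ms
Then RT(4) = 220 + 195 × log₂ 4 = 220 + 195 × 2 ≈ 610.000 ms.

610 ms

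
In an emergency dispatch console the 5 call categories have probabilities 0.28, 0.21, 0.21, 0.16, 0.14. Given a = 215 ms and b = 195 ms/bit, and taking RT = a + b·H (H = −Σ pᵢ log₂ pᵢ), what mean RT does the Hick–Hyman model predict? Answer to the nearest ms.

660 ms

H = 0.28·log₂(1/0.28) + 0.21·log₂(1/0.21) + 0.21·log₂(1/0.21) + 0.16·log₂(1/0.16) + 0.14·log₂(1/0.14) = 2.2800 bits.
RT = 215 + 195 × 2.2800 = 659.60 ms.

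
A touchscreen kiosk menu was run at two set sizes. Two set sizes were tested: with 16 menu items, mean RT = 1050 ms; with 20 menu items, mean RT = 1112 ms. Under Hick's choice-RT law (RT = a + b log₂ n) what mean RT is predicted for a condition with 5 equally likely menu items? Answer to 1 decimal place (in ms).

726.8 ms

Solve the two-equation system in a and b:
  b = (1112 − 1050) / (log₂ 20 − log₂ 16) = 62 / (4.3219 − 4) = 192.590 ms/bit
  a = 1050 − 192.590 × 4 = 279.642 ms
Then RT(5) = 279.642 + 192.590 × log₂ 5 = 279.642 + 192.590 × 2.3219 ≈ 726.821 ms.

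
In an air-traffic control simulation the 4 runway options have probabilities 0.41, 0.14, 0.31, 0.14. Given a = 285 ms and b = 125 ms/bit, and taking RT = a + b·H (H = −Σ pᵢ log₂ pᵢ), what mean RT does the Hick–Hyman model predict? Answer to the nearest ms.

516 ms

Entropy contributions −pᵢ log₂ pᵢ: 0.5274, 0.3971, 0.5238, 0.3971; sum H = 1.8454 bits.
RT = a + bH = 285 + 125·1.8454 = 515.67 ms.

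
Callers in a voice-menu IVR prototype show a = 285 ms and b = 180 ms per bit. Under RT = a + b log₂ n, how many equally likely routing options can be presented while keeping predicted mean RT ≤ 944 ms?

180·log₂ n ≤ 944 − 285 = 659, giving log₂ n ≤ 3.6611 and n ≤ 12.650. The largest whole number is 12.

12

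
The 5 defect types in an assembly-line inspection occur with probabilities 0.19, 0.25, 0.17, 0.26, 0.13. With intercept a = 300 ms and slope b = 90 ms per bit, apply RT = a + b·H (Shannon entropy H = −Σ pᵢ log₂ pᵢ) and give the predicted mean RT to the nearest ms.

505 ms

H = 0.19·log₂(1/0.19) + 0.25·log₂(1/0.25) + 0.17·log₂(1/0.17) + 0.26·log₂(1/0.26) + 0.13·log₂(1/0.13) = 2.2777 bits.
RT = 300 + 90 × 2.2777 = 505.00 ms.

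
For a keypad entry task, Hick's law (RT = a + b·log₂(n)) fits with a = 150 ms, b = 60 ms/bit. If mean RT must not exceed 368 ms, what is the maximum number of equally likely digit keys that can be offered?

12

Information budget: (368 − 150)/60 = 3.6333 bits, so n ≤ 2^3.6333 = 12.409 → at most 12.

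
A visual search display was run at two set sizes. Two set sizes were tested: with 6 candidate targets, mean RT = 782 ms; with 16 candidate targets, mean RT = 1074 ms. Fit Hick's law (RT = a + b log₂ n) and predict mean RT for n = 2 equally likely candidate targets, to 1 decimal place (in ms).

Solve the two-equation system in a and b:
  b = (1074 − 782) / (log₂ 16 − log₂ 6) = 292 / (4 − 2.5850) = 206.355 ms/bit
  a = 782 − 206.355 × 2.5850 = 248.580 ms
Then RT(2) = 248.580 + 206.355 × log₂ 2 = 248.580 + 206.355 × 1 ≈ 454.935 ms.

454.9 ms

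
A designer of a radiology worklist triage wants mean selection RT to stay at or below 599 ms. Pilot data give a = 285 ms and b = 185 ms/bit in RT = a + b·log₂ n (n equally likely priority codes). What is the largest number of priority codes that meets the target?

3

185·log₂ n ≤ 599 − 285 = 314, giving log₂ n ≤ 1.6973 and n ≤ 3.243. The largest whole number is 3.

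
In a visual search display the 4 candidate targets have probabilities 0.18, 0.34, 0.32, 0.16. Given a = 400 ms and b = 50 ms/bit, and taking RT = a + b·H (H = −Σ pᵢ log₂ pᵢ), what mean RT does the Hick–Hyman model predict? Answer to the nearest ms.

H = 0.18·log₂(1/0.18) + 0.34·log₂(1/0.34) + 0.32·log₂(1/0.32) + 0.16·log₂(1/0.16) = 1.9235 bits.
RT = 400 + 50 × 1.9235 = 496.18 ms.

496 ms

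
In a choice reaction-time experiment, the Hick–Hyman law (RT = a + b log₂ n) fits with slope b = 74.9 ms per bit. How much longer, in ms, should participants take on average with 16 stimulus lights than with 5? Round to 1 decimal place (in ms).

The intercept a cancels: ΔRT = b·(log₂ n₂ − log₂ n₁) = b·log₂(n₂/n₁).
log₂(16) − log₂(5) = 4 − 2.3219 = 1.6781.
ΔRT = 74.9 × 1.6781 = 125.688 ms.

125.7 ms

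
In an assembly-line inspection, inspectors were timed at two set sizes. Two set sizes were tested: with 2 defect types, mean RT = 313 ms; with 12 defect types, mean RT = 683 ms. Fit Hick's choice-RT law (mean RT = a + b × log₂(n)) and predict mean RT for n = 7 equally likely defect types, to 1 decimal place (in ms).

RT is linear in log₂ n, so two points fix the line:
  b = (683 − 313) / (log₂ 12 − log₂ 2) = 370 / (3.5850 − 1) = 143.136 ms/bit
  a = 313 − 143.136 × 1 = 169.864 ms
Then RT(7) = 169.864 + 143.136 × log₂ 7 = 169.864 + 143.136 × 2.8074 ≈ 571.697 ms.

571.7 ms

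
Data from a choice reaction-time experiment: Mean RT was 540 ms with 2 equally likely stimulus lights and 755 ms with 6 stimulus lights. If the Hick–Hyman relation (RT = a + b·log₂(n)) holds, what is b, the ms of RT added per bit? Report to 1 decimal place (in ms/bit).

135.6 ms/bit

The slope on a log₂ axis is (755 − 540) / (2.5850 − 1) = 135.650 ms/bit.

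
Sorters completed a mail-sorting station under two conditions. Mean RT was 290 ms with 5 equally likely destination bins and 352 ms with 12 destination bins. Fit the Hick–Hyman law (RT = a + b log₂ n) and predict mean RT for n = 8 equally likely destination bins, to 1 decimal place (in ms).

323.3 ms

With log₂ n on the abscissa the relation is linear; from the two conditions:
  b = (352 − 290) / (log₂ 12 − log₂ 5) = 62 / (3.5850 − 2.3219) = 49.088 ms/bit
  a = 290 − 49.088 × 2.3219 = 176.021 ms
Then RT(8) = 176.021 + 49.088 × log₂ 8 = 176.021 + 49.088 × 3 ≈ 323.285 ms.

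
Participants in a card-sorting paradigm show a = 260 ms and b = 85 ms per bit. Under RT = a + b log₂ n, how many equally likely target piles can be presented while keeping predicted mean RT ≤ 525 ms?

8

85·log₂ n ≤ 525 − 260 = 265, giving log₂ n ≤ 3.1176 and n ≤ 8.680. The largest whole number is 8.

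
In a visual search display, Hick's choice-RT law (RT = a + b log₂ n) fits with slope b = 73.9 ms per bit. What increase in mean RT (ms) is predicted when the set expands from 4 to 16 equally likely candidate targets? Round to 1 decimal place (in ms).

The intercept a cancels: ΔRT = b·(log₂ n₂ − log₂ n₁) = b·log₂(n₂/n₁).
log₂(16) − log₂(4) = log₂(16/4) = log₂(4) = 2.
ΔRT = 73.9 × 2.0000 = 147.800 ms.

147.8 ms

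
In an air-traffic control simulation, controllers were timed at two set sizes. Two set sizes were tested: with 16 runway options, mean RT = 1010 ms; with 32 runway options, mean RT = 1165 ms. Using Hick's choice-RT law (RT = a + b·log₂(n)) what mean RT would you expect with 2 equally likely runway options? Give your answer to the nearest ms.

545 ms

Fit slope and intercept:
  b = (1165 − 1010) / (log₂ 32 − log₂ 16) = 155 / (5 − 4) = 155 ms/bit
  a = 1010 − 155 × 4 = 390 ms
Then RT(2) = 390 + 155 × log₂ 2 = 390 + 155 × 1 ≈ 545.000 ms.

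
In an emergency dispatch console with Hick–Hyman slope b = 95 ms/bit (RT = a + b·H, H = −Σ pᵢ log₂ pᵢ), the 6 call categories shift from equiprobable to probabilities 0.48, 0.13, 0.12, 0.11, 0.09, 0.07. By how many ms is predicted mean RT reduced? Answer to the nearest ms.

38 ms

The RT saving is b·ΔH. Equiprobable H₀ = log₂(6) = 2.5850 bits; with the given probabilities H = 2.1895 bits.
b·(H₀ − H) = 95 × (2.5850 − 2.1895) = 37.57 ms.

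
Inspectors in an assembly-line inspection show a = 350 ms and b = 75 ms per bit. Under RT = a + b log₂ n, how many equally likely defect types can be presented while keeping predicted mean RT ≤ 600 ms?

10

Set 350 + 75·log₂ n ≤ 600 → log₂ n ≤ (600 − 350)/75 = 3.3333.
So n ≤ 2^3.3333 = 10.079; the largest integer n is 10.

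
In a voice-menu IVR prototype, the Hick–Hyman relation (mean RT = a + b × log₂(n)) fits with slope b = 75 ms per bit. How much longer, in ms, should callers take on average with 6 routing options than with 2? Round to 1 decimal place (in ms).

ΔRT = (a + b log₂ n₂) − (a + b log₂ n₁) = b·(log₂ n₂ − log₂ n₁).
log₂(6) − log₂(2) = 2.5850 − 1 = 1.5850.
ΔRT = 75 × 1.5850 = 118.872 ms.

118.9 ms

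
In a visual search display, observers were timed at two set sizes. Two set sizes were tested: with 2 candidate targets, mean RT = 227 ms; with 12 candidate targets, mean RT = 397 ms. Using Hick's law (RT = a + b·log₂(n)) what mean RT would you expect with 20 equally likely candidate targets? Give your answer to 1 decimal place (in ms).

RT is linear in log₂ n, so two points fix the line:
  b = (397 − 227) / (log₂ 12 − log₂ 2) = 170 / (3.5850 − 1) = 65.765 ms/bit
  a = 227 − 65.765 × 1 = 161.235 ms
Then RT(20) = 161.235 + 65.765 × log₂ 20 = 161.235 + 65.765 × 4.3219 ≈ 445.467 ms.

445.5 ms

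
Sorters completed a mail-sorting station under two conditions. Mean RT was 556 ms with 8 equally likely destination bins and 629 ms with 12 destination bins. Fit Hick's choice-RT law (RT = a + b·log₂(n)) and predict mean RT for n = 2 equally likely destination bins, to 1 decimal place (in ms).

306.4 ms

Solve the two-equation system in a and b:
  b = (629 − 556) / (log₂ 12 − log₂ 8) = 73 / (3.5850 − 3) = 124.794 ms/bit
  a = 556 − 124.794 × 3 = 181.617 ms
Then RT(2) = 181.617 + 124.794 × log₂ 2 = 181.617 + 124.794 × 1 ≈ 306.411 ms.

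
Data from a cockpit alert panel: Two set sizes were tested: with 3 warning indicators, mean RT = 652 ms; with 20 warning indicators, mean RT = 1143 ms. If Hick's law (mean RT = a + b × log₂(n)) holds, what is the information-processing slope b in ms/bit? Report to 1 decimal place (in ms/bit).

179.4 ms/bit

b = (RT₂ − RT₁)/(log₂ n₂ − log₂ n₁) = (1143 − 652)/(4.3219 − 1.5850) = 179.396 ms/bit.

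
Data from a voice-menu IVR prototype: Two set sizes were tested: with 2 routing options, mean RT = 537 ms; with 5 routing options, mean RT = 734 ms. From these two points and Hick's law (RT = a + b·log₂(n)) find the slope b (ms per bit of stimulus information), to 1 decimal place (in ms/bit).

The slope on a log₂ axis is (734 − 537) / (2.3219 − 1) = 149.025 ms/bit.

149.0 ms/bit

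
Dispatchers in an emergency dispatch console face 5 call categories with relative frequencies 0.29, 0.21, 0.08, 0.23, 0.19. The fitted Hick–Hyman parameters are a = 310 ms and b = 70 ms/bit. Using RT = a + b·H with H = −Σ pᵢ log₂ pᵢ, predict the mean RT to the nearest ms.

466 ms

Entropy contributions −pᵢ log₂ pᵢ: 0.5179, 0.4728, 0.2915, 0.4877, 0.4552; sum H = 2.2251 bits.
RT = a + bH = 310 + 70·2.2251 = 465.76 ms.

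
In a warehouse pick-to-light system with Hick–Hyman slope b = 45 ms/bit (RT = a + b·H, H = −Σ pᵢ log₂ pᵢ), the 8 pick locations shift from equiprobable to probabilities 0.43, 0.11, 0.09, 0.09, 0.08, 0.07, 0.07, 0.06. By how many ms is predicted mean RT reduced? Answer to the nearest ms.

Equiprobable entropy H₀ = log₂ 8 = 3.0000 bits.
Skewed entropy H = −Σ pᵢ log₂ pᵢ = 2.5713 bits.
ΔRT = b·(H₀ − H) = 45 × 0.4287 = 19.29 ms.

19 ms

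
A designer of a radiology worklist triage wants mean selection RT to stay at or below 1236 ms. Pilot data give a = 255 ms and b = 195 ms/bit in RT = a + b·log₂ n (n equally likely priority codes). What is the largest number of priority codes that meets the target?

Information budget: (1236 − 255)/195 = 5.0308 bits, so n ≤ 2^5.0308 = 32.690 → at most 32.

32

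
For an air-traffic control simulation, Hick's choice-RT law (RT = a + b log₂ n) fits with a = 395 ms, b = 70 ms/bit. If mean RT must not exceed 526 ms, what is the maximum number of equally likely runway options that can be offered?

Set 395 + 70·log₂ n ≤ 526 → log₂ n ≤ (526 − 395)/70 = 1.8714.
So n ≤ 2^1.8714 = 3.659; the largest integer n is 3.

3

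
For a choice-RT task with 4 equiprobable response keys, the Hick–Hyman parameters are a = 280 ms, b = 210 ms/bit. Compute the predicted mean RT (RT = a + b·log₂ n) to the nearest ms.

700 ms

log₂(4) = 2 bits, so RT = 280 + 210 × 2 ≈ 700.000 ms.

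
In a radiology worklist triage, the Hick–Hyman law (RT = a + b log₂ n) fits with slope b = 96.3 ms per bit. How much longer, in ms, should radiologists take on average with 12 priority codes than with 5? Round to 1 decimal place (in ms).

121.6 ms

The intercept a cancels: ΔRT = b·(log₂ n₂ − log₂ n₁) = b·log₂(n₂/n₁).
log₂(12) − log₂(5) = 3.5850 − 2.3219 = 1.2630.
ΔRT = 96.3 × 1.2630 = 121.630 ms.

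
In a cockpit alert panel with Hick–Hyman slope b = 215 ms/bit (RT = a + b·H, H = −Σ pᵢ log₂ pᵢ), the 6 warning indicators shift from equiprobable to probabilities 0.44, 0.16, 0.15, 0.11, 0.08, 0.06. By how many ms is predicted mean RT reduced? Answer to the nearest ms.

74 ms

The RT saving is b·ΔH. Equiprobable H₀ = log₂(6) = 2.5850 bits; with the given probabilities H = 2.2400 bits.
b·(H₀ − H) = 215 × (2.5850 − 2.2400) = 74.16 ms.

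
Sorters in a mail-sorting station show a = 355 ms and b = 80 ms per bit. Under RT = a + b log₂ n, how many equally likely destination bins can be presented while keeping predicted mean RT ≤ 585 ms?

Information budget: (585 − 355)/80 = 2.8750 bits, so n ≤ 2^2.8750 = 7.336 → at most 7.

7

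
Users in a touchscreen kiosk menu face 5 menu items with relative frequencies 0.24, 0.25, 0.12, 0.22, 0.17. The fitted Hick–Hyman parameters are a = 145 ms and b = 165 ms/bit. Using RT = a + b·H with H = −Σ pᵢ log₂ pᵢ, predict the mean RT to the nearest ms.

521 ms

H = 0.24·log₂(1/0.24) + 0.25·log₂(1/0.25) + 0.12·log₂(1/0.12) + 0.22·log₂(1/0.22) + 0.17·log₂(1/0.17) = 2.2764 bits.
RT = 145 + 165 × 2.2764 = 520.60 ms.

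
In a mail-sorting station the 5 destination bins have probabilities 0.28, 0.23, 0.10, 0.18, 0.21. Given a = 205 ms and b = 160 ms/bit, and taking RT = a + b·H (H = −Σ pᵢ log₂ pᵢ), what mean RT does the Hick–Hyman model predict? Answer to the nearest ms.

H = 0.28·log₂(1/0.28) + 0.23·log₂(1/0.23) + 0.10·log₂(1/0.10) + 0.18·log₂(1/0.18) + 0.21·log₂(1/0.21) = 2.2522 bits.
RT = 205 + 160 × 2.2522 = 565.35 ms.

565 ms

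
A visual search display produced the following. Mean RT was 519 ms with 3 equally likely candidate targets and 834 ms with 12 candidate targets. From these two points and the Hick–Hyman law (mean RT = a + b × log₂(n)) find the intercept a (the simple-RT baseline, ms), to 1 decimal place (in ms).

The slope on a log₂ axis is (834 − 519) / (3.5850 − 1.5850) = 157.500 ms/bit.
a = RT₁ − b·log₂ n₁ = 519 − 157.500 × 1.5850 = 269.368 ms.

269.4 ms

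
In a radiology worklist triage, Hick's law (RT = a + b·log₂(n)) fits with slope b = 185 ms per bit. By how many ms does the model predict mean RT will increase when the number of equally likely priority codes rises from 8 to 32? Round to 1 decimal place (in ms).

370.0 ms

ΔRT = (a + b log₂ n₂) − (a + b log₂ n₁) = b·(log₂ n₂ − log₂ n₁).
log₂(32) − log₂(8) = log₂(32/8) = log₂(4) = 2.
ΔRT = 185 × 2.0000 = 370.000 ms.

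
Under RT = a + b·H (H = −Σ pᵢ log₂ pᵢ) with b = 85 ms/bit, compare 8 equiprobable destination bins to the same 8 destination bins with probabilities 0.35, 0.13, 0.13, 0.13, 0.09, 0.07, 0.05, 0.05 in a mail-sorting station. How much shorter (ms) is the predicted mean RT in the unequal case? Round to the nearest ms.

The RT saving is b·ΔH. Equiprobable H₀ = log₂(8) = 3.0000 bits; with the given probabilities H = 2.6914 bits.
b·(H₀ − H) = 85 × (3.0000 − 2.6914) = 26.23 ms.

26 ms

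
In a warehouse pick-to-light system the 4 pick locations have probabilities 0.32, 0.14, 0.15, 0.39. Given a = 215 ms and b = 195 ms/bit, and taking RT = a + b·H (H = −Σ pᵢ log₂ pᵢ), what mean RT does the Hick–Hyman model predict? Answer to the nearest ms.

H = 0.32·log₂(1/0.32) + 0.14·log₂(1/0.14) + 0.15·log₂(1/0.15) + 0.39·log₂(1/0.39) = 1.8635 bits.
RT = 215 + 195 × 1.8635 = 578.38 ms.

578 ms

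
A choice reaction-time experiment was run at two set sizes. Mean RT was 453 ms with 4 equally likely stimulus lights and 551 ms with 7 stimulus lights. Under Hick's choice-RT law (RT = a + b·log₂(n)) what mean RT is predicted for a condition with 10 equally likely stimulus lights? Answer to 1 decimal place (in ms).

With log₂ n on the abscissa the relation is linear; from the two conditions:
  b = (551 − 453) / (log₂ 7 − log₂ 4) = 98 / (2.8074 − 2) = 121.384 ms/bit
  a = 453 − 121.384 × 2 = 210.232 ms
Then RT(10) = 210.232 + 121.384 × log₂ 10 = 210.232 + 121.384 × 3.3219 ≈ 613.461 ms.

613.5 ms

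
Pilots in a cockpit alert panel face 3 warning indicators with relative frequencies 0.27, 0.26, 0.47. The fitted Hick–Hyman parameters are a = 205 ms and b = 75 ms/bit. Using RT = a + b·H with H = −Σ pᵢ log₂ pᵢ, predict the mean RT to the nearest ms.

H = 0.27·log₂(1/0.27) + 0.26·log₂(1/0.26) + 0.47·log₂(1/0.47) = 1.5273 bits.
RT = 205 + 75 × 1.5273 = 319.54 ms.

320 ms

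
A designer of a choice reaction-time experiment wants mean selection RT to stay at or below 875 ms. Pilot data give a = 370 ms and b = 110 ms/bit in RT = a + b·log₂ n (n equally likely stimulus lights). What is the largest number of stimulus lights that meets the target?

Information budget: (875 − 370)/110 = 4.5909 bits, so n ≤ 2^4.5909 = 24.099 → at most 24.

24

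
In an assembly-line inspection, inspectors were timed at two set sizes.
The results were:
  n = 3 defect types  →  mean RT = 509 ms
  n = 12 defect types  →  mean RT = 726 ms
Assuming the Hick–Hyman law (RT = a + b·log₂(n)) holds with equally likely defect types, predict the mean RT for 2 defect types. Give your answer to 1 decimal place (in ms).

Solve the two-equation system in a and b:
  b = (726 − 509) / (log₂ 12 − log₂ 3) = 217 / (3.5850 − 1.5850) = 108.500 ms/bit
  a = 509 − 108.500 × 1.5850 = 337.032 ms
Then RT(2) = 337.032 + 108.500 × log₂ 2 = 337.032 + 108.500 × 1 ≈ 445.532 ms.

445.5 ms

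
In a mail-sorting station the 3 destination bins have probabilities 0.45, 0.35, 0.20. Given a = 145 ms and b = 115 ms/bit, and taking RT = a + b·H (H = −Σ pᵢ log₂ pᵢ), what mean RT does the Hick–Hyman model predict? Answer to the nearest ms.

319 ms

H = 0.45·log₂(1/0.45) + 0.35·log₂(1/0.35) + 0.20·log₂(1/0.20) = 1.5129 bits.
RT = 145 + 115 × 1.5129 = 318.98 ms.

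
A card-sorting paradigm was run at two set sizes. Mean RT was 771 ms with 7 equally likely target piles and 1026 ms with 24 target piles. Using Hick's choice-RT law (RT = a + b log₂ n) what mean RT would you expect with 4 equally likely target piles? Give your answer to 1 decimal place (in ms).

RT is linear in log₂ n, so two points fix the line:
  b = (1026 − 771) / (log₂ 24 − log₂ 7) = 255 / (4.5850 − 2.8074) = 143.451 ms/bit
  a = 771 − 143.451 × 2.8074 = 368.281 ms
Then RT(4) = 368.281 + 143.451 × log₂ 4 = 368.281 + 143.451 × 2 ≈ 655.184 ms.

655.2 ms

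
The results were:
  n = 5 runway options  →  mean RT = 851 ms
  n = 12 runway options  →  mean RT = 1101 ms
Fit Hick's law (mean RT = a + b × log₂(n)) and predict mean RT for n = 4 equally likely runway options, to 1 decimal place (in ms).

787.3 ms

RT is linear in log₂ n, so two points fix the line:
  b = (1101 − 851) / (log₂ 12 − log₂ 5) = 250 / (3.5850 − 2.3219) = 197.936 ms/bit
  a = 851 − 197.936 × 2.3219 = 391.407 ms
Then RT(4) = 391.407 + 197.936 × log₂ 4 = 391.407 + 197.936 × 2 ≈ 787.279 ms.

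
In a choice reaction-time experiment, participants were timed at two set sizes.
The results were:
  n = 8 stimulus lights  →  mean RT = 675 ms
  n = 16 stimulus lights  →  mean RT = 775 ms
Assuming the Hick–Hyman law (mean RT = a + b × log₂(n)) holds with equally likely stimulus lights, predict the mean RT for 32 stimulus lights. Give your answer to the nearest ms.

875 ms

Fit slope and intercept:
  b = (775 − 675) / (log₂ 16 − log₂ 8) = 100 / (4 − 3) = 100 ms/bit
  a = 675 − 100 × 3 = 375 ms
Then RT(32) = 375 + 100 × log₂ 32 = 375 + 100 × 5 ≈ 875.000 ms.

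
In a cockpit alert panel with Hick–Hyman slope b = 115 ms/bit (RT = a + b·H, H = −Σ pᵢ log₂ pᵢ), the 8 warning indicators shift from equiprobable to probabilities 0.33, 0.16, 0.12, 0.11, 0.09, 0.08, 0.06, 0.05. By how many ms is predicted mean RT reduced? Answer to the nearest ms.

31 ms

Equiprobable entropy H₀ = log₂ 8 = 3.0000 bits.
Skewed entropy H = −Σ pᵢ log₂ pᵢ = 2.7320 bits.
ΔRT = b·(H₀ − H) = 115 × 0.2680 = 30.82 ms.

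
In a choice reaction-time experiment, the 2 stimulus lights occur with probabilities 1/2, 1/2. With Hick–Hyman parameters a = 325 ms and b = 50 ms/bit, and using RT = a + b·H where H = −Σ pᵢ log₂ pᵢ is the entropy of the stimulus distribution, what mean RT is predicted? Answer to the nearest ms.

H = −Σ pᵢ log₂ pᵢ = 0.5·1 + 0.5·1 = 1.000 bits.
RT = 325 + 50 × 1.000 = 375.00 ms.

375 ms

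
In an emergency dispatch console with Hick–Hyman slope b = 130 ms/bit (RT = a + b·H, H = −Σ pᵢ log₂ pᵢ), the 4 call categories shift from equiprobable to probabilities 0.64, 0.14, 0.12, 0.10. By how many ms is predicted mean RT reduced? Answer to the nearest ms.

The RT saving is b·ΔH. Equiprobable H₀ = log₂(4) = 2.0000 bits; with the given probabilities H = 1.5084 bits.
b·(H₀ − H) = 130 × (2.0000 − 1.5084) = 63.90 ms.

64 ms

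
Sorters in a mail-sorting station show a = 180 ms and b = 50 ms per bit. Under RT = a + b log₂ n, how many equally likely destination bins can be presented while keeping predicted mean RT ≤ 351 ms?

Information budget: (351 − 180)/50 = 3.4200 bits, so n ≤ 2^3.4200 = 10.703 → at most 10.

10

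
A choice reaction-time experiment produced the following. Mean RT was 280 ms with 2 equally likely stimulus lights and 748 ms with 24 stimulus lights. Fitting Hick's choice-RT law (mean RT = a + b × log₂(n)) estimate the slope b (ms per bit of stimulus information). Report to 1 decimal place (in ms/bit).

Slope: b = (748 − 280) / (log₂ 24 − log₂ 2) = 468/3.5850 = 130.545 ms/bit.

130.5 ms/bit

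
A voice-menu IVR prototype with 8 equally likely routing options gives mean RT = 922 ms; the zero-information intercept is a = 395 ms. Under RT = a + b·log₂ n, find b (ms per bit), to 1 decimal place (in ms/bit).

175.7 ms/bit

log₂(8) = 3 bits.
b = (RT − a)/log₂ n = (922 − 395) / 3 = 175.667 ms/bit.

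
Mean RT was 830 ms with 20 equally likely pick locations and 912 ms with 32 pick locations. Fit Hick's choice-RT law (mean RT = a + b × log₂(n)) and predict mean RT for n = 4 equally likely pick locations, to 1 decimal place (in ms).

549.2 ms

Solve the two-equation system in a and b:
  b = (912 − 830) / (log₂ 32 − log₂ 20) = 82 / (5 − 4.3219) = 120.931 ms/bit
  a = 830 − 120.931 × 4.3219 = 307.344 ms
Then RT(4) = 307.344 + 120.931 × log₂ 4 = 307.344 + 120.931 × 2 ≈ 549.207 ms.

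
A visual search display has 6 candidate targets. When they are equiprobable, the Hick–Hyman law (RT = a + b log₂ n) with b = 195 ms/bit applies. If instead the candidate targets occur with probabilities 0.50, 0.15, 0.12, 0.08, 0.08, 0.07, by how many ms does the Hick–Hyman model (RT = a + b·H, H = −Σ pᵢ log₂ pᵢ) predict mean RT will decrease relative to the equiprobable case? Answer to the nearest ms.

89 ms

Equiprobable entropy H₀ = log₂ 6 = 2.5850 bits.
Skewed entropy H = −Σ pᵢ log₂ pᵢ = 2.1292 bits.
ΔRT = b·(H₀ − H) = 195 × 0.4558 = 88.88 ms.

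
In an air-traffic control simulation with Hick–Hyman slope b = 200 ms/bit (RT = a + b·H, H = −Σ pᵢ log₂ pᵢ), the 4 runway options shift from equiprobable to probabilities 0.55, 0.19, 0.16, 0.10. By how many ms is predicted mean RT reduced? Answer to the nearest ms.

63 ms

Equiprobable entropy H₀ = log₂ 4 = 2.0000 bits.
Skewed entropy H = −Σ pᵢ log₂ pᵢ = 1.6848 bits.
ΔRT = b·(H₀ − H) = 200 × 0.3152 = 63.04 ms.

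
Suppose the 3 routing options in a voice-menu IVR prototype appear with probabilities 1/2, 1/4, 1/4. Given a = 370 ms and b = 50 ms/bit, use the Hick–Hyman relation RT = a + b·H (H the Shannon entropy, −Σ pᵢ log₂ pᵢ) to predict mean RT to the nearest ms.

445 ms

H = −Σ pᵢ log₂ pᵢ = 0.5·1 + 0.25·2 + 0.25·2 = 1.500 bits.
RT = 370 + 50 × 1.500 = 445.00 ms.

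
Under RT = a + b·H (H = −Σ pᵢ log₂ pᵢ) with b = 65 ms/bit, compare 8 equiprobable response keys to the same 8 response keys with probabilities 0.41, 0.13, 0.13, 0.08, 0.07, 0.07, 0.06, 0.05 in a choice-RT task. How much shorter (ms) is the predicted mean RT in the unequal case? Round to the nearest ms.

27 ms

Equiprobable entropy H₀ = log₂ 8 = 3.0000 bits.
Skewed entropy H = −Σ pᵢ log₂ pᵢ = 2.5809 bits.
ΔRT = b·(H₀ − H) = 65 × 0.4191 = 27.24 ms.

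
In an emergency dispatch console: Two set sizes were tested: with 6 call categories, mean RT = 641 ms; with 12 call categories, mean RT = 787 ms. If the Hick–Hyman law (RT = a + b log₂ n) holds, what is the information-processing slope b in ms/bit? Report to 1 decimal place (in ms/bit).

b = (RT₂ − RT₁)/(log₂ n₂ − log₂ n₁) = (787 − 641)/(3.5850 − 2.5850) = 146.000 ms/bit.

146.0 ms/bit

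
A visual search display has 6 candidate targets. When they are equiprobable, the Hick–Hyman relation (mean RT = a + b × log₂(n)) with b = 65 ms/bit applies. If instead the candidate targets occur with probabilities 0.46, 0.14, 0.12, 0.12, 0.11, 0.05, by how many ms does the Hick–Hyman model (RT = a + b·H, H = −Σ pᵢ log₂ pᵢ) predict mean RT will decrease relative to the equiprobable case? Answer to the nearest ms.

Equiprobable entropy H₀ = log₂ 6 = 2.5850 bits.
Skewed entropy H = −Σ pᵢ log₂ pᵢ = 2.2130 bits.
ΔRT = b·(H₀ − H) = 65 × 0.3720 = 24.18 ms.

24 ms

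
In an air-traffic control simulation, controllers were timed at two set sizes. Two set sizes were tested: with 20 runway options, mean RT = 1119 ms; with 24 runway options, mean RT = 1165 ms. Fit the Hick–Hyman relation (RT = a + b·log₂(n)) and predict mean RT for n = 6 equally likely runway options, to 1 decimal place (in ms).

815.2 ms

Solve the two-equation system in a and b:
  b = (1165 − 1119) / (log₂ 24 − log₂ 20) = 46 / (4.5850 − 4.3219) = 174.882 ms/bit
  a = 1119 − 174.882 × 4.3219 = 363.172 ms
Then RT(6) = 363.172 + 174.882 × log₂ 6 = 363.172 + 174.882 × 2.5850 ≈ 815.236 ms.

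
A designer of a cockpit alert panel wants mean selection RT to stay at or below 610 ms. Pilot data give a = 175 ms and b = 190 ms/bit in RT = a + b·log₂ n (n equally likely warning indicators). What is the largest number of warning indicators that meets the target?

4

Information budget: (610 − 175)/190 = 2.2895 bits, so n ≤ 2^2.2895 = 4.889 → at most 4.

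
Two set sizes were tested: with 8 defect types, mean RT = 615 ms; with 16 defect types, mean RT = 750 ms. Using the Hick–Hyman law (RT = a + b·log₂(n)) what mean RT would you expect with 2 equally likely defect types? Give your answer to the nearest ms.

RT is linear in log₂ n, so two points fix the line:
  b = (750 − 615) / (log₂ 16 − log₂ 8) = 135 / (4 − 3) = 135 ms/bit
  a = 615 − 135 × 3 = 210 ms
Then RT(2) = 210 + 135 × log₂ 2 = 210 + 135 × 1 ≈ 345.000 ms.

345 ms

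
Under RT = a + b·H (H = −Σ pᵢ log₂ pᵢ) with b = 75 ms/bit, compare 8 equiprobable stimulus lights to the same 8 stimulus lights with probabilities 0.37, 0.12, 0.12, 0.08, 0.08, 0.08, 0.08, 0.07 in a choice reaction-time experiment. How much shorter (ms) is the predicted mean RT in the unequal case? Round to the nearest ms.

23 ms

The RT saving is b·ΔH. Equiprobable H₀ = log₂(8) = 3.0000 bits; with the given probabilities H = 2.6995 bits.
b·(H₀ − H) = 75 × (3.0000 − 2.6995) = 22.54 ms.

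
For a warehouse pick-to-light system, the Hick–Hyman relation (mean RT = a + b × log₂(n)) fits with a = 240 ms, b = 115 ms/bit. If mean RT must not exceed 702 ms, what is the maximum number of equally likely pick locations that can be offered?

Information budget: (702 − 240)/115 = 4.0174 bits, so n ≤ 2^4.0174 = 16.194 → at most 16.

16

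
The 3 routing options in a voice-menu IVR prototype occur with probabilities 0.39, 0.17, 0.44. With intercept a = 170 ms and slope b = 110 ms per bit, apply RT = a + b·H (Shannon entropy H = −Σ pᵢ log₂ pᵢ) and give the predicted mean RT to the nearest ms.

H = 0.39·log₂(1/0.39) + 0.17·log₂(1/0.17) + 0.44·log₂(1/0.44) = 1.4855 bits.
RT = 170 + 110 × 1.4855 = 333.41 ms.

333 ms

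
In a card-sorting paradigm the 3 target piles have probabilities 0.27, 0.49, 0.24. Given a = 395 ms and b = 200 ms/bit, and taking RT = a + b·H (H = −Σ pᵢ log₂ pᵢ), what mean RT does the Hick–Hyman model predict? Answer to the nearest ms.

697 ms

Entropy contributions −pᵢ log₂ pᵢ: 0.5100, 0.5043, 0.4941; sum H = 1.5084 bits.
RT = a + bH = 395 + 200·1.5084 = 696.69 ms.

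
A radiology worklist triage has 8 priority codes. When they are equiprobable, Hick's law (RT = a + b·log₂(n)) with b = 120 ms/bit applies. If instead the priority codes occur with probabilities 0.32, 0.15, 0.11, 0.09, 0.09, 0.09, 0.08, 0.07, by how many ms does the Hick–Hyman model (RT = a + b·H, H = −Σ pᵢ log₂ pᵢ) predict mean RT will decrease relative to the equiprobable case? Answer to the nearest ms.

26 ms

The RT saving is b·ΔH. Equiprobable H₀ = log₂(8) = 3.0000 bits; with the given probabilities H = 2.7849 bits.
b·(H₀ − H) = 120 × (3.0000 − 2.7849) = 25.81 ms.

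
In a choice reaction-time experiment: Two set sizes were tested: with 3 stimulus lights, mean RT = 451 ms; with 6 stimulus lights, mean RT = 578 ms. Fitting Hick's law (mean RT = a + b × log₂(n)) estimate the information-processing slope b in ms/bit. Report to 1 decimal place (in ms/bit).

127.0 ms/bit

b = (RT₂ − RT₁)/(log₂ n₂ − log₂ n₁) = (578 − 451)/(2.5850 − 1.5850) = 127.000 ms/bit.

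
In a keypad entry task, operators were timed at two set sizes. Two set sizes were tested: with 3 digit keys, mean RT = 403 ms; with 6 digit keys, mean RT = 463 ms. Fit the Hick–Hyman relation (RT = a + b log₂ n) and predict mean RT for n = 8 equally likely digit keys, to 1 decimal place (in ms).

487.9 ms

Solve the two-equation system in a and b:
  b = (463 − 403) / (log₂ 6 − log₂ 3) = 60 / (2.5850 − 1.5850) = 60.000 ms/bit
  a = 403 − 60.000 × 1.5850 = 307.902 ms
Then RT(8) = 307.902 + 60.000 × log₂ 8 = 307.902 + 60.000 × 3 ≈ 487.902 ms.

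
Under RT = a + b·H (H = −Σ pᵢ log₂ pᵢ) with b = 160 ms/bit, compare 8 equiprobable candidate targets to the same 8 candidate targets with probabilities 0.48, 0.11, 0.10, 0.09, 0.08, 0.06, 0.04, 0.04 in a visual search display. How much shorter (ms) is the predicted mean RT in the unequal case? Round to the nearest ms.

94 ms

The RT saving is b·ΔH. Equiprobable H₀ = log₂(8) = 3.0000 bits; with the given probabilities H = 2.4100 bits.
b·(H₀ − H) = 160 × (3.0000 − 2.4100) = 94.41 ms.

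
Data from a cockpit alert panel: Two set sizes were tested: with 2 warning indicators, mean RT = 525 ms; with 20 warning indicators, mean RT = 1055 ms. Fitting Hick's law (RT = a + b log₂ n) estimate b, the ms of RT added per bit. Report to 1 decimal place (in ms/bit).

159.5 ms/bit

The slope on a log₂ axis is (1055 − 525) / (4.3219 − 1) = 159.546 ms/bit.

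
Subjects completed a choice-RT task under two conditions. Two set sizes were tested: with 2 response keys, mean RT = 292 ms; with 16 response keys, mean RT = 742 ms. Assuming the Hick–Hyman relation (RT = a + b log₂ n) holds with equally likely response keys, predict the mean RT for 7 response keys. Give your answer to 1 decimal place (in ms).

563.1 ms

RT is linear in log₂ n, so two points fix the line:
  b = (742 − 292) / (log₂ 16 − log₂ 2) = 450 / (4 − 1) = 150.000 ms/bit
  a = 292 − 150.000 × 1 = 142.000 ms
Then RT(7) = 142.000 + 150.000 × log₂ 7 = 142.000 + 150.000 × 2.8074 ≈ 563.103 ms.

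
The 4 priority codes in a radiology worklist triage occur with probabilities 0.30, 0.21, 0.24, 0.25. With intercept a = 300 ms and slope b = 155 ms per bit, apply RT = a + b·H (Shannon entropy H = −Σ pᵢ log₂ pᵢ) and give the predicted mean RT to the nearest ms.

H = 0.30·log₂(1/0.30) + 0.21·log₂(1/0.21) + 0.24·log₂(1/0.24) + 0.25·log₂(1/0.25) = 1.9880 bits.
RT = 300 + 155 × 1.9880 = 608.15 ms.

608 ms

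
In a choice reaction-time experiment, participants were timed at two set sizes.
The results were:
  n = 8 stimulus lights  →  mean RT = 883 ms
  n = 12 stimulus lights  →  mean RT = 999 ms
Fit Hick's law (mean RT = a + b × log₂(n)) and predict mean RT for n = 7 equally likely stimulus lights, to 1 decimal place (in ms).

Fit slope and intercept:
  b = (999 − 883) / (log₂ 12 − log₂ 8) = 116 / (3.5850 − 3) = 198.303 ms/bit
  a = 883 − 198.303 × 3 = 288.090 ms
Then RT(7) = 288.090 + 198.303 × log₂ 7 = 288.090 + 198.303 × 2.8074 ≈ 844.798 ms.

844.8 ms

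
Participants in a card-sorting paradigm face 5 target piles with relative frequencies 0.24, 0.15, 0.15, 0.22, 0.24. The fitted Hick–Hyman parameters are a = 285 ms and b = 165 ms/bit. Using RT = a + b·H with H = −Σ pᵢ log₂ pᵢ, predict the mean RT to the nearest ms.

663 ms

H = 0.24·log₂(1/0.24) + 0.15·log₂(1/0.15) + 0.15·log₂(1/0.15) + 0.22·log₂(1/0.22) + 0.24·log₂(1/0.24) = 2.2899 bits.
RT = 285 + 165 × 2.2899 = 662.84 ms.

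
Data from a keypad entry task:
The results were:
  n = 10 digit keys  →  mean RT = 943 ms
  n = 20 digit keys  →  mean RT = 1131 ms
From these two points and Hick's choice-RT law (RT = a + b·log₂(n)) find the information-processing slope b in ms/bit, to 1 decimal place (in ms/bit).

Slope: b = (1131 − 943) / (log₂ 20 − log₂ 10) = 188/1.0000 = 188.000 ms/bit.

188.0 ms/bit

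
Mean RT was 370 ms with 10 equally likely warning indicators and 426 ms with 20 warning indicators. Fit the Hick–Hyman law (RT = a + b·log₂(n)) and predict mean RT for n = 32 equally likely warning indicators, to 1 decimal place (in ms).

464.0 ms

With log₂ n on the abscissa the relation is linear; from the two conditions:
  b = (426 − 370) / (log₂ 20 − log₂ 10) = 56 / (4.3219 − 3.3219) = 56.000 ms/bit
  a = 370 − 56.000 × 3.3219 = 183.972 ms
Then RT(32) = 183.972 + 56.000 × log₂ 32 = 183.972 + 56.000 × 5 ≈ 463.972 ms.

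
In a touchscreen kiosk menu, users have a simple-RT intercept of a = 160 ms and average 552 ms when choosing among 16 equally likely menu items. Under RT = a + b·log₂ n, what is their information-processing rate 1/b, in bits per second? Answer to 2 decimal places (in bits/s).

10.20 bits/s

Choice component = 552 − 160 = 392 ms over log₂(16) = 4 bits.
b = 392 / 4 = 98.000 ms/bit, so 1/b = 10.204 bits/s.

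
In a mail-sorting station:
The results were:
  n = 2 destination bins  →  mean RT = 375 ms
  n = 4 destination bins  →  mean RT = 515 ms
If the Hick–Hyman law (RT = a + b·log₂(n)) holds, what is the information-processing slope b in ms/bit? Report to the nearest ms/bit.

140 ms/bit

The slope on a log₂ axis is (515 − 375) / (2 − 1) = 140 ms/bit.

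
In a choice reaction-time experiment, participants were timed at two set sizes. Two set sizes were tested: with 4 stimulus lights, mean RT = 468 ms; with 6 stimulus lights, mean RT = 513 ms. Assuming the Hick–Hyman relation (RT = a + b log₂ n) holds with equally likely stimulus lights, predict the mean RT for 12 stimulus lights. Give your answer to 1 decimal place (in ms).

Solve the two-equation system in a and b:
  b = (513 − 468) / (log₂ 6 − log₂ 4) = 45 / (2.5850 − 2) = 76.928 ms/bit
  a = 468 − 76.928 × 2 = 314.144 ms
Then RT(12) = 314.144 + 76.928 × log₂ 12 = 314.144 + 76.928 × 3.5850 ≈ 589.928 ms.

589.9 ms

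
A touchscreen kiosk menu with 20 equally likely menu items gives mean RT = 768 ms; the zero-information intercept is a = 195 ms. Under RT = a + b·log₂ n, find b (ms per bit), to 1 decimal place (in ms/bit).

b = (768 − 195) / log₂(20) = 573 / 4.3219 = 132.580 ms/bit.

132.6 ms/bit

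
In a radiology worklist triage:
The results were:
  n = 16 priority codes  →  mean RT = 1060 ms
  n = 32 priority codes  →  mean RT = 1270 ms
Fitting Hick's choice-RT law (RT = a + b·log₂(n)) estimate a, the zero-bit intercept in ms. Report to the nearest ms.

220 ms

The slope on a log₂ axis is (1270 − 1060) / (5 − 4) = 210 ms/bit.
Intercept: a = 1060 − 210·log₂(16) = 220.000 ms.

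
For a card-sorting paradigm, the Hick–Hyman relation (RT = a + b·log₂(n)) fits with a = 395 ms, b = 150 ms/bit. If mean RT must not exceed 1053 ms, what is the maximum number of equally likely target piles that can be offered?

20

Set 395 + 150·log₂ n ≤ 1053 → log₂ n ≤ (1053 − 395)/150 = 4.3867.
So n ≤ 2^4.3867 = 20.918; the largest integer n is 20.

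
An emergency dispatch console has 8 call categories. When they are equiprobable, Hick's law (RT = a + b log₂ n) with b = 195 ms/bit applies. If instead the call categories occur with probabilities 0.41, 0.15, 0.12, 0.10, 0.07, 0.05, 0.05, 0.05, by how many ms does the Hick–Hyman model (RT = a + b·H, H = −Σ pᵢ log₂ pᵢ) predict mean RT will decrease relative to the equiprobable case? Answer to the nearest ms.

87 ms

Equiprobable entropy H₀ = log₂ 8 = 3.0000 bits.
Skewed entropy H = −Σ pᵢ log₂ pᵢ = 2.5540 bits.
ΔRT = b·(H₀ − H) = 195 × 0.4460 = 86.96 ms.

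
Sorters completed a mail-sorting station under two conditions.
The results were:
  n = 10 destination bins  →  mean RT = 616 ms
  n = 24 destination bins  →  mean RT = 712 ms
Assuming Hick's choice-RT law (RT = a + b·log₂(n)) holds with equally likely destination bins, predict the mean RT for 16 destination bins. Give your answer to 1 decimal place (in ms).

667.5 ms

Solve the two-equation system in a and b:
  b = (712 − 616) / (log₂ 24 − log₂ 10) = 96 / (4.5850 − 3.3219) = 76.007 ms/bit
  a = 616 − 76.007 × 3.3219 = 363.509 ms
Then RT(16) = 363.509 + 76.007 × log₂ 16 = 363.509 + 76.007 × 4 ≈ 667.539 ms.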